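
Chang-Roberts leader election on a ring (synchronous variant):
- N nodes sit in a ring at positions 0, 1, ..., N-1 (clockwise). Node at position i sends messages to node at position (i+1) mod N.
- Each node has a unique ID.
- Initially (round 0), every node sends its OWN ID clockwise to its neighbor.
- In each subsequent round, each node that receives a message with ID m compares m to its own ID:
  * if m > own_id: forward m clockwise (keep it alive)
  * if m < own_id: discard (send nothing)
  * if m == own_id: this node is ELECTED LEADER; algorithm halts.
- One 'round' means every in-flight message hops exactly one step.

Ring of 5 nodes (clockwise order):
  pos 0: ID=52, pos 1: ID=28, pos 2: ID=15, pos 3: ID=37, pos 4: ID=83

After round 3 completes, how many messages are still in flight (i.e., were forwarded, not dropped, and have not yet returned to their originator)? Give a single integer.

Answer: 2

Derivation:
Round 1: pos1(id28) recv 52: fwd; pos2(id15) recv 28: fwd; pos3(id37) recv 15: drop; pos4(id83) recv 37: drop; pos0(id52) recv 83: fwd
Round 2: pos2(id15) recv 52: fwd; pos3(id37) recv 28: drop; pos1(id28) recv 83: fwd
Round 3: pos3(id37) recv 52: fwd; pos2(id15) recv 83: fwd
After round 3: 2 messages still in flight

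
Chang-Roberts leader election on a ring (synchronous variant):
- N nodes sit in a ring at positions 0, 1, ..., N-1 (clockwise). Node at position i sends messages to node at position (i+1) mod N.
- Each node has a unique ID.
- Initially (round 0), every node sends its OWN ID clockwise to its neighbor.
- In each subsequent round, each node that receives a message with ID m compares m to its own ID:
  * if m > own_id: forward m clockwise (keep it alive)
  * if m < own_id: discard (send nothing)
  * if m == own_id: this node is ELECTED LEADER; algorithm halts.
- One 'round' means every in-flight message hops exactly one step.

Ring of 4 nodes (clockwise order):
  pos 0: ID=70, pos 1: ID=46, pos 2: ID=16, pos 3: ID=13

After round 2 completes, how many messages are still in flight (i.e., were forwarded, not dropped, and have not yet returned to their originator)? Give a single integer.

Round 1: pos1(id46) recv 70: fwd; pos2(id16) recv 46: fwd; pos3(id13) recv 16: fwd; pos0(id70) recv 13: drop
Round 2: pos2(id16) recv 70: fwd; pos3(id13) recv 46: fwd; pos0(id70) recv 16: drop
After round 2: 2 messages still in flight

Answer: 2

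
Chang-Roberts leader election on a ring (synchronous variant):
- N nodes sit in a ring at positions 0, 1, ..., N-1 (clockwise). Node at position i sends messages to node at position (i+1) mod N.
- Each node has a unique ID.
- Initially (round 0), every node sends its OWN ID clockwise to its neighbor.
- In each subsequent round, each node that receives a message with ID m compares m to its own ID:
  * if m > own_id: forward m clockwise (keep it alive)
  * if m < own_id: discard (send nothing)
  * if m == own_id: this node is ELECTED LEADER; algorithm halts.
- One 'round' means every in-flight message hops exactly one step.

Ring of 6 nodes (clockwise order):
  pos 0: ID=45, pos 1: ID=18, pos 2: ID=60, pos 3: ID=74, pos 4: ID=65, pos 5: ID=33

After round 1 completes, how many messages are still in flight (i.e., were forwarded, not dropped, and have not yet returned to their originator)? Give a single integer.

Round 1: pos1(id18) recv 45: fwd; pos2(id60) recv 18: drop; pos3(id74) recv 60: drop; pos4(id65) recv 74: fwd; pos5(id33) recv 65: fwd; pos0(id45) recv 33: drop
After round 1: 3 messages still in flight

Answer: 3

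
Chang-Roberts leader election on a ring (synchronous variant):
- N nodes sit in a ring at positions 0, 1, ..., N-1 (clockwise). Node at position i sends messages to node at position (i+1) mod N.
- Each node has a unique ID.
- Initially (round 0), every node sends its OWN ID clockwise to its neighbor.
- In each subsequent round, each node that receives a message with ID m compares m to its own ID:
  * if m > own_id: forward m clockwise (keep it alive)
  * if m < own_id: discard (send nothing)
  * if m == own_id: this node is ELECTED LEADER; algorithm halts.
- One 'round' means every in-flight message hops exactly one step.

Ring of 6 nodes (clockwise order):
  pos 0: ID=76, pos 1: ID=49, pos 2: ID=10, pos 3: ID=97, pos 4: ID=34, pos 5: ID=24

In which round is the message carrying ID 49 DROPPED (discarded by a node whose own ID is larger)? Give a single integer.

Answer: 2

Derivation:
Round 1: pos1(id49) recv 76: fwd; pos2(id10) recv 49: fwd; pos3(id97) recv 10: drop; pos4(id34) recv 97: fwd; pos5(id24) recv 34: fwd; pos0(id76) recv 24: drop
Round 2: pos2(id10) recv 76: fwd; pos3(id97) recv 49: drop; pos5(id24) recv 97: fwd; pos0(id76) recv 34: drop
Round 3: pos3(id97) recv 76: drop; pos0(id76) recv 97: fwd
Round 4: pos1(id49) recv 97: fwd
Round 5: pos2(id10) recv 97: fwd
Round 6: pos3(id97) recv 97: ELECTED
Message ID 49 originates at pos 1; dropped at pos 3 in round 2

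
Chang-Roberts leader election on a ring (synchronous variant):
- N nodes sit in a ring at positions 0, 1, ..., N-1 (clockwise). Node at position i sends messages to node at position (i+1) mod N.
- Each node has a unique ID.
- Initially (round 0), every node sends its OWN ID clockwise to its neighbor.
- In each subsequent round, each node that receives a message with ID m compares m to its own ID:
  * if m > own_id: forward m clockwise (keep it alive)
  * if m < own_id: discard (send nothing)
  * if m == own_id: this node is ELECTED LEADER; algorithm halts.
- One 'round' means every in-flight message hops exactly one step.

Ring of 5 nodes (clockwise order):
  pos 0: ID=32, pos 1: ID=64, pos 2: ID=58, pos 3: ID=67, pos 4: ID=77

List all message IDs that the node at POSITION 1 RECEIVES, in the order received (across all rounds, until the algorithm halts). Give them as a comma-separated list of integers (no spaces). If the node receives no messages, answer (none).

Answer: 32,77

Derivation:
Round 1: pos1(id64) recv 32: drop; pos2(id58) recv 64: fwd; pos3(id67) recv 58: drop; pos4(id77) recv 67: drop; pos0(id32) recv 77: fwd
Round 2: pos3(id67) recv 64: drop; pos1(id64) recv 77: fwd
Round 3: pos2(id58) recv 77: fwd
Round 4: pos3(id67) recv 77: fwd
Round 5: pos4(id77) recv 77: ELECTED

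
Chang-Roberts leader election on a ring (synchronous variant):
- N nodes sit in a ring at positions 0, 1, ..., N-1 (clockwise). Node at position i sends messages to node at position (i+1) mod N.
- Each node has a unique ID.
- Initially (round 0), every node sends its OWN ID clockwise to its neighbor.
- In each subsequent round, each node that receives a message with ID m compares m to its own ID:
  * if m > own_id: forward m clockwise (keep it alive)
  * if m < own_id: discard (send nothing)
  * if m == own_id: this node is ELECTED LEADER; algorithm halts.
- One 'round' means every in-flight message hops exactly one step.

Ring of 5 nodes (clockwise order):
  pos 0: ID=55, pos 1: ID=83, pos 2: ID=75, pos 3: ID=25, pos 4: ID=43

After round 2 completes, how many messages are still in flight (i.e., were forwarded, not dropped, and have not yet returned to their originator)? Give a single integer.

Answer: 2

Derivation:
Round 1: pos1(id83) recv 55: drop; pos2(id75) recv 83: fwd; pos3(id25) recv 75: fwd; pos4(id43) recv 25: drop; pos0(id55) recv 43: drop
Round 2: pos3(id25) recv 83: fwd; pos4(id43) recv 75: fwd
After round 2: 2 messages still in flight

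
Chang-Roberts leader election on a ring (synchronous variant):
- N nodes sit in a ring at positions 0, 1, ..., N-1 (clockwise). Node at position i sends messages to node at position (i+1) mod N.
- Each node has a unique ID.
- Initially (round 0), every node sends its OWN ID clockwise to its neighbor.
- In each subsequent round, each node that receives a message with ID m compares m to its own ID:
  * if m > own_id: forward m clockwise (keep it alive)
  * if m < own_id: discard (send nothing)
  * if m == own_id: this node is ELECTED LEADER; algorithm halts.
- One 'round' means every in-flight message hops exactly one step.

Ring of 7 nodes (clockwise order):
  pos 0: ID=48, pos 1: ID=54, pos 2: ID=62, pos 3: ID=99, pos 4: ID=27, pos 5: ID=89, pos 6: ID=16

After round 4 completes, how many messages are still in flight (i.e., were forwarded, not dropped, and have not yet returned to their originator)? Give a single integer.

Round 1: pos1(id54) recv 48: drop; pos2(id62) recv 54: drop; pos3(id99) recv 62: drop; pos4(id27) recv 99: fwd; pos5(id89) recv 27: drop; pos6(id16) recv 89: fwd; pos0(id48) recv 16: drop
Round 2: pos5(id89) recv 99: fwd; pos0(id48) recv 89: fwd
Round 3: pos6(id16) recv 99: fwd; pos1(id54) recv 89: fwd
Round 4: pos0(id48) recv 99: fwd; pos2(id62) recv 89: fwd
After round 4: 2 messages still in flight

Answer: 2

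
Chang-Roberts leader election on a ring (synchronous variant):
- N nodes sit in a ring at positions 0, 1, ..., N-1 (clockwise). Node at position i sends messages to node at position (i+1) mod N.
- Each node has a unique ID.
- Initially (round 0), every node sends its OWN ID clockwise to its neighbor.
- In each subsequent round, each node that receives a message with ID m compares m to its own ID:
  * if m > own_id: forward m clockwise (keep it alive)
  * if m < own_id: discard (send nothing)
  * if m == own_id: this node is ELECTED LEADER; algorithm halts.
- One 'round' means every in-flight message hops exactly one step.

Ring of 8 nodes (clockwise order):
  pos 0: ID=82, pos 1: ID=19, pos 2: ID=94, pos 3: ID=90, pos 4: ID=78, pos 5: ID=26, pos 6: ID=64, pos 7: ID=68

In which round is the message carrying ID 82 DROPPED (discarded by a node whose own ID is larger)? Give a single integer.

Answer: 2

Derivation:
Round 1: pos1(id19) recv 82: fwd; pos2(id94) recv 19: drop; pos3(id90) recv 94: fwd; pos4(id78) recv 90: fwd; pos5(id26) recv 78: fwd; pos6(id64) recv 26: drop; pos7(id68) recv 64: drop; pos0(id82) recv 68: drop
Round 2: pos2(id94) recv 82: drop; pos4(id78) recv 94: fwd; pos5(id26) recv 90: fwd; pos6(id64) recv 78: fwd
Round 3: pos5(id26) recv 94: fwd; pos6(id64) recv 90: fwd; pos7(id68) recv 78: fwd
Round 4: pos6(id64) recv 94: fwd; pos7(id68) recv 90: fwd; pos0(id82) recv 78: drop
Round 5: pos7(id68) recv 94: fwd; pos0(id82) recv 90: fwd
Round 6: pos0(id82) recv 94: fwd; pos1(id19) recv 90: fwd
Round 7: pos1(id19) recv 94: fwd; pos2(id94) recv 90: drop
Round 8: pos2(id94) recv 94: ELECTED
Message ID 82 originates at pos 0; dropped at pos 2 in round 2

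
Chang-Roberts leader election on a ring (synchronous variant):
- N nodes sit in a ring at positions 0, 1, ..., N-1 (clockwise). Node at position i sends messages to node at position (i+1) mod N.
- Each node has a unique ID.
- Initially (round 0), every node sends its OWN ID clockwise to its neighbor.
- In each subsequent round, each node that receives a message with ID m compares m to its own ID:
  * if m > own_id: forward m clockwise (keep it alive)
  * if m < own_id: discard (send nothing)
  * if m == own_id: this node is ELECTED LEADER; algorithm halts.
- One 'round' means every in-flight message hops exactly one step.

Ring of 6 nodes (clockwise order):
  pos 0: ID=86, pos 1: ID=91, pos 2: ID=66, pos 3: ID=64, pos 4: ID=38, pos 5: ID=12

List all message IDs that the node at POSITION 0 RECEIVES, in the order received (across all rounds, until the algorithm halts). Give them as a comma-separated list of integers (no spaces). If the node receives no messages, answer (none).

Round 1: pos1(id91) recv 86: drop; pos2(id66) recv 91: fwd; pos3(id64) recv 66: fwd; pos4(id38) recv 64: fwd; pos5(id12) recv 38: fwd; pos0(id86) recv 12: drop
Round 2: pos3(id64) recv 91: fwd; pos4(id38) recv 66: fwd; pos5(id12) recv 64: fwd; pos0(id86) recv 38: drop
Round 3: pos4(id38) recv 91: fwd; pos5(id12) recv 66: fwd; pos0(id86) recv 64: drop
Round 4: pos5(id12) recv 91: fwd; pos0(id86) recv 66: drop
Round 5: pos0(id86) recv 91: fwd
Round 6: pos1(id91) recv 91: ELECTED

Answer: 12,38,64,66,91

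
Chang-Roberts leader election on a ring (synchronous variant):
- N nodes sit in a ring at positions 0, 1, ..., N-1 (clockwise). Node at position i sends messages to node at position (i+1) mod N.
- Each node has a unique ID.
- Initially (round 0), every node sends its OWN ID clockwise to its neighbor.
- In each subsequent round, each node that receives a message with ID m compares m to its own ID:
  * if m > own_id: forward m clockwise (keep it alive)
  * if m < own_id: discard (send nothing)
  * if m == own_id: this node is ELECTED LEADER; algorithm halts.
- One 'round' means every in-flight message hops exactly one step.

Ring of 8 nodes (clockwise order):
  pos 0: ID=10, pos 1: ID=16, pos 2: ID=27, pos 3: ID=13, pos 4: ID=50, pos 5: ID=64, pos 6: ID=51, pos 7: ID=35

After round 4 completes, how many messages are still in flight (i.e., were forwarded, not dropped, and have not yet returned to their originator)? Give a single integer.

Answer: 3

Derivation:
Round 1: pos1(id16) recv 10: drop; pos2(id27) recv 16: drop; pos3(id13) recv 27: fwd; pos4(id50) recv 13: drop; pos5(id64) recv 50: drop; pos6(id51) recv 64: fwd; pos7(id35) recv 51: fwd; pos0(id10) recv 35: fwd
Round 2: pos4(id50) recv 27: drop; pos7(id35) recv 64: fwd; pos0(id10) recv 51: fwd; pos1(id16) recv 35: fwd
Round 3: pos0(id10) recv 64: fwd; pos1(id16) recv 51: fwd; pos2(id27) recv 35: fwd
Round 4: pos1(id16) recv 64: fwd; pos2(id27) recv 51: fwd; pos3(id13) recv 35: fwd
After round 4: 3 messages still in flight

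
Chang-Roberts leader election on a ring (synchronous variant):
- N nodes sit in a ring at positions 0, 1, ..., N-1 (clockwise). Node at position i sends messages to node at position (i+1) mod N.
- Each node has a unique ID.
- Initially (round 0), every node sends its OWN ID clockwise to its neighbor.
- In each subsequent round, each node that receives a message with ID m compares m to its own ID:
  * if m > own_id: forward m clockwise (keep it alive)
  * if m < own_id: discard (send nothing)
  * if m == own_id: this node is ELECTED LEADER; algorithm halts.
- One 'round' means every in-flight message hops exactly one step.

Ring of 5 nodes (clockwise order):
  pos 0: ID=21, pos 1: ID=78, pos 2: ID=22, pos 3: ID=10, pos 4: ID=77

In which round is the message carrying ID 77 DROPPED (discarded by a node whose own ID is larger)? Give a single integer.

Round 1: pos1(id78) recv 21: drop; pos2(id22) recv 78: fwd; pos3(id10) recv 22: fwd; pos4(id77) recv 10: drop; pos0(id21) recv 77: fwd
Round 2: pos3(id10) recv 78: fwd; pos4(id77) recv 22: drop; pos1(id78) recv 77: drop
Round 3: pos4(id77) recv 78: fwd
Round 4: pos0(id21) recv 78: fwd
Round 5: pos1(id78) recv 78: ELECTED
Message ID 77 originates at pos 4; dropped at pos 1 in round 2

Answer: 2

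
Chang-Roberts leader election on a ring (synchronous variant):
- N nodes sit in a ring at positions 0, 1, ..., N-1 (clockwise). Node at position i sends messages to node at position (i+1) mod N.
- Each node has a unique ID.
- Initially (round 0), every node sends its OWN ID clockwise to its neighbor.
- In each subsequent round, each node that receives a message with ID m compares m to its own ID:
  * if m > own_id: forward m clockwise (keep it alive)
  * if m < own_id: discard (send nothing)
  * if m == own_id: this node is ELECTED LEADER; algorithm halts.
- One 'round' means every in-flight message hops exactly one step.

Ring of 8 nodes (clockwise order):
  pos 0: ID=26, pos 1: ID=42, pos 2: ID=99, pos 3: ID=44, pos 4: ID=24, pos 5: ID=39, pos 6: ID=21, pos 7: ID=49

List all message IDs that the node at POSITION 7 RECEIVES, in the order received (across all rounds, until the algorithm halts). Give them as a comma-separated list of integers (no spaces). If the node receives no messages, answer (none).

Answer: 21,39,44,99

Derivation:
Round 1: pos1(id42) recv 26: drop; pos2(id99) recv 42: drop; pos3(id44) recv 99: fwd; pos4(id24) recv 44: fwd; pos5(id39) recv 24: drop; pos6(id21) recv 39: fwd; pos7(id49) recv 21: drop; pos0(id26) recv 49: fwd
Round 2: pos4(id24) recv 99: fwd; pos5(id39) recv 44: fwd; pos7(id49) recv 39: drop; pos1(id42) recv 49: fwd
Round 3: pos5(id39) recv 99: fwd; pos6(id21) recv 44: fwd; pos2(id99) recv 49: drop
Round 4: pos6(id21) recv 99: fwd; pos7(id49) recv 44: drop
Round 5: pos7(id49) recv 99: fwd
Round 6: pos0(id26) recv 99: fwd
Round 7: pos1(id42) recv 99: fwd
Round 8: pos2(id99) recv 99: ELECTED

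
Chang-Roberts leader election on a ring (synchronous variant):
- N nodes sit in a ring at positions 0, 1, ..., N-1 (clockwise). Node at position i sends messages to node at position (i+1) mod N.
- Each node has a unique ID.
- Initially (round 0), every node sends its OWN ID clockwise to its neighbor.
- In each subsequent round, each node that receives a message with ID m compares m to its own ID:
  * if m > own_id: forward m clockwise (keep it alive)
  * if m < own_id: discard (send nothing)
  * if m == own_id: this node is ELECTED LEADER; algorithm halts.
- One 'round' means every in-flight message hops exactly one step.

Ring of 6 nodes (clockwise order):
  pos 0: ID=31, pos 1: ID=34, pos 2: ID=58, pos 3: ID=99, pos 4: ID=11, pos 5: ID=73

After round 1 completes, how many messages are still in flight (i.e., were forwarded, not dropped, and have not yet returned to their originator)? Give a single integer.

Answer: 2

Derivation:
Round 1: pos1(id34) recv 31: drop; pos2(id58) recv 34: drop; pos3(id99) recv 58: drop; pos4(id11) recv 99: fwd; pos5(id73) recv 11: drop; pos0(id31) recv 73: fwd
After round 1: 2 messages still in flight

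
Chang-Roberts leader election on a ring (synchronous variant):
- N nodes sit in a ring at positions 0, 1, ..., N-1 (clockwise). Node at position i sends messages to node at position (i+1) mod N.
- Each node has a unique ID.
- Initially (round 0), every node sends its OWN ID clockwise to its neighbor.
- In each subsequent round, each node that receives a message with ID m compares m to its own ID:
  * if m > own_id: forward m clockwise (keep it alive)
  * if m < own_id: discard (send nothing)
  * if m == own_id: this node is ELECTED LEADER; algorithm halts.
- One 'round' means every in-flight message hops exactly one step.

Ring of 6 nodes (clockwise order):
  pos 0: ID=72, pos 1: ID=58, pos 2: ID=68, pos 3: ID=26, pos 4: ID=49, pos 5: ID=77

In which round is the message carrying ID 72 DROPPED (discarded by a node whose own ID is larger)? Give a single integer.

Answer: 5

Derivation:
Round 1: pos1(id58) recv 72: fwd; pos2(id68) recv 58: drop; pos3(id26) recv 68: fwd; pos4(id49) recv 26: drop; pos5(id77) recv 49: drop; pos0(id72) recv 77: fwd
Round 2: pos2(id68) recv 72: fwd; pos4(id49) recv 68: fwd; pos1(id58) recv 77: fwd
Round 3: pos3(id26) recv 72: fwd; pos5(id77) recv 68: drop; pos2(id68) recv 77: fwd
Round 4: pos4(id49) recv 72: fwd; pos3(id26) recv 77: fwd
Round 5: pos5(id77) recv 72: drop; pos4(id49) recv 77: fwd
Round 6: pos5(id77) recv 77: ELECTED
Message ID 72 originates at pos 0; dropped at pos 5 in round 5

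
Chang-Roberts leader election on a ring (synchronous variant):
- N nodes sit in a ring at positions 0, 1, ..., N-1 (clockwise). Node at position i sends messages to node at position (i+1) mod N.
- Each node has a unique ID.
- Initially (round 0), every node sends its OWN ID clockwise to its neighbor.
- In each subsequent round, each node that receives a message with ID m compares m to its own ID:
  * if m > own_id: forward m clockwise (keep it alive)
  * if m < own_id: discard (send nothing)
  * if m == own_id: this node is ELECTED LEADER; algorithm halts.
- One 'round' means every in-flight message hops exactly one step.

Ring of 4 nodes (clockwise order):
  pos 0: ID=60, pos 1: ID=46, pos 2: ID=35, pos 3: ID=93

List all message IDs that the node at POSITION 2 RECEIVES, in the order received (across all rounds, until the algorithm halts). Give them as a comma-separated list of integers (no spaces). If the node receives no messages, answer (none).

Answer: 46,60,93

Derivation:
Round 1: pos1(id46) recv 60: fwd; pos2(id35) recv 46: fwd; pos3(id93) recv 35: drop; pos0(id60) recv 93: fwd
Round 2: pos2(id35) recv 60: fwd; pos3(id93) recv 46: drop; pos1(id46) recv 93: fwd
Round 3: pos3(id93) recv 60: drop; pos2(id35) recv 93: fwd
Round 4: pos3(id93) recv 93: ELECTED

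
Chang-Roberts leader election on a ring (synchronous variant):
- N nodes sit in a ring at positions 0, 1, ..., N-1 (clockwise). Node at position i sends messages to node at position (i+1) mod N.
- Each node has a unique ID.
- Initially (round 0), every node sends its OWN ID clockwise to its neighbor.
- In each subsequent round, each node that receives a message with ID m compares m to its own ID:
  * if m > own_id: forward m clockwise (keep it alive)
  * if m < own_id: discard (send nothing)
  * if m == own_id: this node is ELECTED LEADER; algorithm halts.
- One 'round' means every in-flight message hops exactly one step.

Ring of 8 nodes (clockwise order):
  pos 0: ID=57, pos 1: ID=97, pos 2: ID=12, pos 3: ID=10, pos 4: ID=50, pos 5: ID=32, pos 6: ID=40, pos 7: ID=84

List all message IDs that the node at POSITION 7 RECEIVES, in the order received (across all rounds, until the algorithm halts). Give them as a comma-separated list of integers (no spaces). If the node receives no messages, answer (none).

Round 1: pos1(id97) recv 57: drop; pos2(id12) recv 97: fwd; pos3(id10) recv 12: fwd; pos4(id50) recv 10: drop; pos5(id32) recv 50: fwd; pos6(id40) recv 32: drop; pos7(id84) recv 40: drop; pos0(id57) recv 84: fwd
Round 2: pos3(id10) recv 97: fwd; pos4(id50) recv 12: drop; pos6(id40) recv 50: fwd; pos1(id97) recv 84: drop
Round 3: pos4(id50) recv 97: fwd; pos7(id84) recv 50: drop
Round 4: pos5(id32) recv 97: fwd
Round 5: pos6(id40) recv 97: fwd
Round 6: pos7(id84) recv 97: fwd
Round 7: pos0(id57) recv 97: fwd
Round 8: pos1(id97) recv 97: ELECTED

Answer: 40,50,97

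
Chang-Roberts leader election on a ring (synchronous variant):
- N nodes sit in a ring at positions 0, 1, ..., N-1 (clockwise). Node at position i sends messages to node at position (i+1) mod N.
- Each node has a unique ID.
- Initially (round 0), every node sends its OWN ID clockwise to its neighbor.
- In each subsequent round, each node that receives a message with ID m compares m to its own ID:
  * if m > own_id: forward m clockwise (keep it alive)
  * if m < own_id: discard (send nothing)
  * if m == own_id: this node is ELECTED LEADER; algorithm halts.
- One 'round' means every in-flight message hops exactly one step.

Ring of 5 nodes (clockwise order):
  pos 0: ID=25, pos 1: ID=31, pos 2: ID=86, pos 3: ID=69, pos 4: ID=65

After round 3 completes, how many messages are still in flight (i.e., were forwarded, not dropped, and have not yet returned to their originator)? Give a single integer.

Round 1: pos1(id31) recv 25: drop; pos2(id86) recv 31: drop; pos3(id69) recv 86: fwd; pos4(id65) recv 69: fwd; pos0(id25) recv 65: fwd
Round 2: pos4(id65) recv 86: fwd; pos0(id25) recv 69: fwd; pos1(id31) recv 65: fwd
Round 3: pos0(id25) recv 86: fwd; pos1(id31) recv 69: fwd; pos2(id86) recv 65: drop
After round 3: 2 messages still in flight

Answer: 2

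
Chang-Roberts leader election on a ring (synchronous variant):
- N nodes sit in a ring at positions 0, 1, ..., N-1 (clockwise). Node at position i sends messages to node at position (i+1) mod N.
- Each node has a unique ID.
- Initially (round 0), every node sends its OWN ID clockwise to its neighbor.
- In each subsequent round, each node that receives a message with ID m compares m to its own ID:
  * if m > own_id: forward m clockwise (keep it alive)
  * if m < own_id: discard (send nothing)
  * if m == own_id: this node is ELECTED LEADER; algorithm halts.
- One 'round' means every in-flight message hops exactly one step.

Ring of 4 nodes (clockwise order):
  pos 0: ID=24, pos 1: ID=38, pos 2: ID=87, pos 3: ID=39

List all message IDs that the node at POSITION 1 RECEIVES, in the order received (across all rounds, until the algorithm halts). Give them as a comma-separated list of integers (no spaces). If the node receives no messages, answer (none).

Answer: 24,39,87

Derivation:
Round 1: pos1(id38) recv 24: drop; pos2(id87) recv 38: drop; pos3(id39) recv 87: fwd; pos0(id24) recv 39: fwd
Round 2: pos0(id24) recv 87: fwd; pos1(id38) recv 39: fwd
Round 3: pos1(id38) recv 87: fwd; pos2(id87) recv 39: drop
Round 4: pos2(id87) recv 87: ELECTED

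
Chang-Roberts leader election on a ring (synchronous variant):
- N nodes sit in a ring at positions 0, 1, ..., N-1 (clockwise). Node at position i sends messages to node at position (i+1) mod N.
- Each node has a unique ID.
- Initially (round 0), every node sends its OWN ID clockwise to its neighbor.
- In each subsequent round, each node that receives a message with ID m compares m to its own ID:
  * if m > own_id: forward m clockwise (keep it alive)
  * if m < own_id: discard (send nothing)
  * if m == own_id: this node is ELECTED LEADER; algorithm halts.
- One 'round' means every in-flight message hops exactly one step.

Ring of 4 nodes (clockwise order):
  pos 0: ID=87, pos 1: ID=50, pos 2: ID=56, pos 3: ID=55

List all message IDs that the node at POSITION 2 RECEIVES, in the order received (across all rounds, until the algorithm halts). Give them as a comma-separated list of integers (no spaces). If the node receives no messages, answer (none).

Round 1: pos1(id50) recv 87: fwd; pos2(id56) recv 50: drop; pos3(id55) recv 56: fwd; pos0(id87) recv 55: drop
Round 2: pos2(id56) recv 87: fwd; pos0(id87) recv 56: drop
Round 3: pos3(id55) recv 87: fwd
Round 4: pos0(id87) recv 87: ELECTED

Answer: 50,87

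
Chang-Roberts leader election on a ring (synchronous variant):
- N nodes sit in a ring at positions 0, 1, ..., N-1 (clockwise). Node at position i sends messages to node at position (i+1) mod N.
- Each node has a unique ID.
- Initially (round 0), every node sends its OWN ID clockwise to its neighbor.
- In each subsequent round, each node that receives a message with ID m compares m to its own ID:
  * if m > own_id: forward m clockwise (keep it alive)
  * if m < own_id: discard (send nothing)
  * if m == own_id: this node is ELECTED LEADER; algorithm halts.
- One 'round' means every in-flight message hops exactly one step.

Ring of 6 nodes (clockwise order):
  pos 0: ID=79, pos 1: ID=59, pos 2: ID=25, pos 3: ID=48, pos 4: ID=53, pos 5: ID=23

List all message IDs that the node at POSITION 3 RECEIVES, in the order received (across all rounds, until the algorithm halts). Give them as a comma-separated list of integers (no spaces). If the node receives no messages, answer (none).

Round 1: pos1(id59) recv 79: fwd; pos2(id25) recv 59: fwd; pos3(id48) recv 25: drop; pos4(id53) recv 48: drop; pos5(id23) recv 53: fwd; pos0(id79) recv 23: drop
Round 2: pos2(id25) recv 79: fwd; pos3(id48) recv 59: fwd; pos0(id79) recv 53: drop
Round 3: pos3(id48) recv 79: fwd; pos4(id53) recv 59: fwd
Round 4: pos4(id53) recv 79: fwd; pos5(id23) recv 59: fwd
Round 5: pos5(id23) recv 79: fwd; pos0(id79) recv 59: drop
Round 6: pos0(id79) recv 79: ELECTED

Answer: 25,59,79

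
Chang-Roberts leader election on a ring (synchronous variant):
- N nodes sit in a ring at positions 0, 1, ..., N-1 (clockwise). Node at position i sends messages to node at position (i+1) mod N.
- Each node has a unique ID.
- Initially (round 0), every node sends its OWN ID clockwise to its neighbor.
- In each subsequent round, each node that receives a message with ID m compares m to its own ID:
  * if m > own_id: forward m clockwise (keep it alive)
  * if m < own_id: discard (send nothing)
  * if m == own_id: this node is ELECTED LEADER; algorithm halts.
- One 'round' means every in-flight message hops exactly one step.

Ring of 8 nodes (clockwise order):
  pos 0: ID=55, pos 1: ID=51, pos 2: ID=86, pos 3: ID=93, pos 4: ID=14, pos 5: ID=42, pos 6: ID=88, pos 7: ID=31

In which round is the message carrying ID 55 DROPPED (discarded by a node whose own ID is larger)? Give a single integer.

Round 1: pos1(id51) recv 55: fwd; pos2(id86) recv 51: drop; pos3(id93) recv 86: drop; pos4(id14) recv 93: fwd; pos5(id42) recv 14: drop; pos6(id88) recv 42: drop; pos7(id31) recv 88: fwd; pos0(id55) recv 31: drop
Round 2: pos2(id86) recv 55: drop; pos5(id42) recv 93: fwd; pos0(id55) recv 88: fwd
Round 3: pos6(id88) recv 93: fwd; pos1(id51) recv 88: fwd
Round 4: pos7(id31) recv 93: fwd; pos2(id86) recv 88: fwd
Round 5: pos0(id55) recv 93: fwd; pos3(id93) recv 88: drop
Round 6: pos1(id51) recv 93: fwd
Round 7: pos2(id86) recv 93: fwd
Round 8: pos3(id93) recv 93: ELECTED
Message ID 55 originates at pos 0; dropped at pos 2 in round 2

Answer: 2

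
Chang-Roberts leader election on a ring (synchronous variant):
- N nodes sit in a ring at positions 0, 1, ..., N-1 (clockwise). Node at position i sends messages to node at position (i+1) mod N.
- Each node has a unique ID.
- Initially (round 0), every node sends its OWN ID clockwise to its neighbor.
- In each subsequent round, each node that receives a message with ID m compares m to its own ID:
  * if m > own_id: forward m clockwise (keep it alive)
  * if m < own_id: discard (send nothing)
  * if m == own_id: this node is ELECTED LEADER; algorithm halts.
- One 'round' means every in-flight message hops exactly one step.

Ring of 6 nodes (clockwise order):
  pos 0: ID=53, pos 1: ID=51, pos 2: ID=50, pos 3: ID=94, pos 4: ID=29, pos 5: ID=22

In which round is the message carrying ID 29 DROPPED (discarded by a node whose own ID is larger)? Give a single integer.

Answer: 2

Derivation:
Round 1: pos1(id51) recv 53: fwd; pos2(id50) recv 51: fwd; pos3(id94) recv 50: drop; pos4(id29) recv 94: fwd; pos5(id22) recv 29: fwd; pos0(id53) recv 22: drop
Round 2: pos2(id50) recv 53: fwd; pos3(id94) recv 51: drop; pos5(id22) recv 94: fwd; pos0(id53) recv 29: drop
Round 3: pos3(id94) recv 53: drop; pos0(id53) recv 94: fwd
Round 4: pos1(id51) recv 94: fwd
Round 5: pos2(id50) recv 94: fwd
Round 6: pos3(id94) recv 94: ELECTED
Message ID 29 originates at pos 4; dropped at pos 0 in round 2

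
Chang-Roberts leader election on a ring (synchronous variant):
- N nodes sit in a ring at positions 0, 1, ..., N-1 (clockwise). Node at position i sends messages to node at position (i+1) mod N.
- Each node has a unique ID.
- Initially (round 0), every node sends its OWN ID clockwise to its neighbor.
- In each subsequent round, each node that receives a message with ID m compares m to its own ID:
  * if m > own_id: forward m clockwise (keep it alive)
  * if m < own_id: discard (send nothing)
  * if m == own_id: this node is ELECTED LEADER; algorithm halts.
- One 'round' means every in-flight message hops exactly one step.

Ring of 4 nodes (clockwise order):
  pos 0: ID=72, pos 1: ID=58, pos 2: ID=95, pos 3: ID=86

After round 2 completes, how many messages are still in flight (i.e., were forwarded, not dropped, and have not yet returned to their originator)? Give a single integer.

Answer: 2

Derivation:
Round 1: pos1(id58) recv 72: fwd; pos2(id95) recv 58: drop; pos3(id86) recv 95: fwd; pos0(id72) recv 86: fwd
Round 2: pos2(id95) recv 72: drop; pos0(id72) recv 95: fwd; pos1(id58) recv 86: fwd
After round 2: 2 messages still in flight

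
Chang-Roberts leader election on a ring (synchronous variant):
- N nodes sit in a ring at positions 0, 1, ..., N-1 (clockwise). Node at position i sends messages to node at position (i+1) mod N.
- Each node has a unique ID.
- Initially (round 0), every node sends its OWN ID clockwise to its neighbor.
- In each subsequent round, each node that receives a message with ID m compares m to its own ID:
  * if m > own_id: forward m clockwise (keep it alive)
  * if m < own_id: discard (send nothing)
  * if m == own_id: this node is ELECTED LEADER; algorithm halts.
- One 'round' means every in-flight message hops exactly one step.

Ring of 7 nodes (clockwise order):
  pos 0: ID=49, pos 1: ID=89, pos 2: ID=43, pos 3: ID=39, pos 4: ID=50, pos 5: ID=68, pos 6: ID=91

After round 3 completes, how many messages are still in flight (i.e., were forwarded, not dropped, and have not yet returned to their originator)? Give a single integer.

Answer: 2

Derivation:
Round 1: pos1(id89) recv 49: drop; pos2(id43) recv 89: fwd; pos3(id39) recv 43: fwd; pos4(id50) recv 39: drop; pos5(id68) recv 50: drop; pos6(id91) recv 68: drop; pos0(id49) recv 91: fwd
Round 2: pos3(id39) recv 89: fwd; pos4(id50) recv 43: drop; pos1(id89) recv 91: fwd
Round 3: pos4(id50) recv 89: fwd; pos2(id43) recv 91: fwd
After round 3: 2 messages still in flight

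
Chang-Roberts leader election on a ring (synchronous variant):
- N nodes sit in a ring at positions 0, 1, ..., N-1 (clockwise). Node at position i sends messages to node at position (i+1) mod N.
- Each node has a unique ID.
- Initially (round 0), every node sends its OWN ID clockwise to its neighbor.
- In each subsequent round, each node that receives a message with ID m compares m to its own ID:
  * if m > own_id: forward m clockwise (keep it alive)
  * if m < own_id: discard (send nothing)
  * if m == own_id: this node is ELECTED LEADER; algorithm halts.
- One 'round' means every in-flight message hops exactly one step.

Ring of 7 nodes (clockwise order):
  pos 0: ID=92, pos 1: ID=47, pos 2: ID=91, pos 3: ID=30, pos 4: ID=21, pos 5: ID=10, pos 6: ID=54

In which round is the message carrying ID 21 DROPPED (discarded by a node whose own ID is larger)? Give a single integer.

Answer: 2

Derivation:
Round 1: pos1(id47) recv 92: fwd; pos2(id91) recv 47: drop; pos3(id30) recv 91: fwd; pos4(id21) recv 30: fwd; pos5(id10) recv 21: fwd; pos6(id54) recv 10: drop; pos0(id92) recv 54: drop
Round 2: pos2(id91) recv 92: fwd; pos4(id21) recv 91: fwd; pos5(id10) recv 30: fwd; pos6(id54) recv 21: drop
Round 3: pos3(id30) recv 92: fwd; pos5(id10) recv 91: fwd; pos6(id54) recv 30: drop
Round 4: pos4(id21) recv 92: fwd; pos6(id54) recv 91: fwd
Round 5: pos5(id10) recv 92: fwd; pos0(id92) recv 91: drop
Round 6: pos6(id54) recv 92: fwd
Round 7: pos0(id92) recv 92: ELECTED
Message ID 21 originates at pos 4; dropped at pos 6 in round 2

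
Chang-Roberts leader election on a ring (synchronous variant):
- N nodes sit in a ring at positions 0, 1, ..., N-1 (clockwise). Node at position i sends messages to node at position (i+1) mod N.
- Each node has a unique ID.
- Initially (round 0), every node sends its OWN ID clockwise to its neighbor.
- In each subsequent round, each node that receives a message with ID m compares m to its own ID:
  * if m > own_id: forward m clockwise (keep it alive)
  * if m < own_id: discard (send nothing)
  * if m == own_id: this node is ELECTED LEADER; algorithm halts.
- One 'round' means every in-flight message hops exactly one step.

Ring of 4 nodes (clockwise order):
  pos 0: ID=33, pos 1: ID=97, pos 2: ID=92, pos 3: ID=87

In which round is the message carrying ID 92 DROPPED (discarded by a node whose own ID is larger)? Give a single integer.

Round 1: pos1(id97) recv 33: drop; pos2(id92) recv 97: fwd; pos3(id87) recv 92: fwd; pos0(id33) recv 87: fwd
Round 2: pos3(id87) recv 97: fwd; pos0(id33) recv 92: fwd; pos1(id97) recv 87: drop
Round 3: pos0(id33) recv 97: fwd; pos1(id97) recv 92: drop
Round 4: pos1(id97) recv 97: ELECTED
Message ID 92 originates at pos 2; dropped at pos 1 in round 3

Answer: 3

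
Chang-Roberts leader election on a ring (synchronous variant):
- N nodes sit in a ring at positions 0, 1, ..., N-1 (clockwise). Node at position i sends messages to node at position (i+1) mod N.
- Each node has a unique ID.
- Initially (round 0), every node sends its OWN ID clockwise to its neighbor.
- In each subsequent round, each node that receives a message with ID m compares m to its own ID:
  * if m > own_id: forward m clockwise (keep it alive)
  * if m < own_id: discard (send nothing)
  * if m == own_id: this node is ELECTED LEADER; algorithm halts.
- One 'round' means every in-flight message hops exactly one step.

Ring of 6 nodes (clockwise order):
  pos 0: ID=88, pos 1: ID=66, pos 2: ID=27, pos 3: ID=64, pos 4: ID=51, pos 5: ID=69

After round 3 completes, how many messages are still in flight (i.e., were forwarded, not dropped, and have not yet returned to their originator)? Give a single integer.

Answer: 2

Derivation:
Round 1: pos1(id66) recv 88: fwd; pos2(id27) recv 66: fwd; pos3(id64) recv 27: drop; pos4(id51) recv 64: fwd; pos5(id69) recv 51: drop; pos0(id88) recv 69: drop
Round 2: pos2(id27) recv 88: fwd; pos3(id64) recv 66: fwd; pos5(id69) recv 64: drop
Round 3: pos3(id64) recv 88: fwd; pos4(id51) recv 66: fwd
After round 3: 2 messages still in flight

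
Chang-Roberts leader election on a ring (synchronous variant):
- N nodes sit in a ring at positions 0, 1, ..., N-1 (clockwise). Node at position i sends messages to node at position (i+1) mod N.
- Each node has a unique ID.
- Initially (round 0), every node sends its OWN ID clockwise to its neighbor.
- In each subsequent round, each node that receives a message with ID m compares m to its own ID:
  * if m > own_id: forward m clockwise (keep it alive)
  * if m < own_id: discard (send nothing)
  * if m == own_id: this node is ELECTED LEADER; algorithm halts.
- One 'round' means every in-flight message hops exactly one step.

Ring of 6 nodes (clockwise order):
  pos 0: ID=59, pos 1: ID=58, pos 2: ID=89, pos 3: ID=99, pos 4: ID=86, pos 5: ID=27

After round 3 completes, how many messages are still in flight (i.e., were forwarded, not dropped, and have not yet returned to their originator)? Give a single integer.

Round 1: pos1(id58) recv 59: fwd; pos2(id89) recv 58: drop; pos3(id99) recv 89: drop; pos4(id86) recv 99: fwd; pos5(id27) recv 86: fwd; pos0(id59) recv 27: drop
Round 2: pos2(id89) recv 59: drop; pos5(id27) recv 99: fwd; pos0(id59) recv 86: fwd
Round 3: pos0(id59) recv 99: fwd; pos1(id58) recv 86: fwd
After round 3: 2 messages still in flight

Answer: 2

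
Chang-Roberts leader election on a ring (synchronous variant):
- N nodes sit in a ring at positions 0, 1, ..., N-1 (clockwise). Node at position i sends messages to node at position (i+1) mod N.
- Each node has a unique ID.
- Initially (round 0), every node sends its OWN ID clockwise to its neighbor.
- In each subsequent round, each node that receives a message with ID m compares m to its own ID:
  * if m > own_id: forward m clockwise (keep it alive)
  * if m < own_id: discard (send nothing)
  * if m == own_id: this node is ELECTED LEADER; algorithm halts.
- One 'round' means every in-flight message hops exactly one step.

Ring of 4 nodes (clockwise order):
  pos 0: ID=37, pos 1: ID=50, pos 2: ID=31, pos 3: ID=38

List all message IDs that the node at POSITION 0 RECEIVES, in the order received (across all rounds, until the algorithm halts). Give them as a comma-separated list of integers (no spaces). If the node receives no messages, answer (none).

Answer: 38,50

Derivation:
Round 1: pos1(id50) recv 37: drop; pos2(id31) recv 50: fwd; pos3(id38) recv 31: drop; pos0(id37) recv 38: fwd
Round 2: pos3(id38) recv 50: fwd; pos1(id50) recv 38: drop
Round 3: pos0(id37) recv 50: fwd
Round 4: pos1(id50) recv 50: ELECTED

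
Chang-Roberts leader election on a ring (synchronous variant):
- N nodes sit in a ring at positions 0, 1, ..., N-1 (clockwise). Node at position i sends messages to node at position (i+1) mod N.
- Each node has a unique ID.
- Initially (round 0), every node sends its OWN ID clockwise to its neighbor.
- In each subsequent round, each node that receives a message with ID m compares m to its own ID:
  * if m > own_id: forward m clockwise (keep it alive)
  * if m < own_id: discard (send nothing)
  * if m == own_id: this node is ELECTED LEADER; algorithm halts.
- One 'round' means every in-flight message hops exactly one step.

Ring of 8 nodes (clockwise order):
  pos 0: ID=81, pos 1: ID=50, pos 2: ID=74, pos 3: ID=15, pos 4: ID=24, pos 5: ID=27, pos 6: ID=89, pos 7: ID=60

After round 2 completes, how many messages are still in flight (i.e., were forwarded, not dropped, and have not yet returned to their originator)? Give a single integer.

Round 1: pos1(id50) recv 81: fwd; pos2(id74) recv 50: drop; pos3(id15) recv 74: fwd; pos4(id24) recv 15: drop; pos5(id27) recv 24: drop; pos6(id89) recv 27: drop; pos7(id60) recv 89: fwd; pos0(id81) recv 60: drop
Round 2: pos2(id74) recv 81: fwd; pos4(id24) recv 74: fwd; pos0(id81) recv 89: fwd
After round 2: 3 messages still in flight

Answer: 3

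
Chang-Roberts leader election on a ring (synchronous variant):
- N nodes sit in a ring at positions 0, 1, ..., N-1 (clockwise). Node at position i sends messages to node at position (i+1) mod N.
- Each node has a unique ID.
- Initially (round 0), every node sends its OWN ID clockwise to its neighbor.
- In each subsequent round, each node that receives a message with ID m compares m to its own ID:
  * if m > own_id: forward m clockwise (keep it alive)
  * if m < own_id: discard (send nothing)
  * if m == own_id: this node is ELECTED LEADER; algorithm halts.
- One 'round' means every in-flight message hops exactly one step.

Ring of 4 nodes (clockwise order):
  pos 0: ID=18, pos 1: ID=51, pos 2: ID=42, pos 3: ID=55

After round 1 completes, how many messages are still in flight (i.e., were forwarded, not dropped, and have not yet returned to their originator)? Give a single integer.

Round 1: pos1(id51) recv 18: drop; pos2(id42) recv 51: fwd; pos3(id55) recv 42: drop; pos0(id18) recv 55: fwd
After round 1: 2 messages still in flight

Answer: 2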